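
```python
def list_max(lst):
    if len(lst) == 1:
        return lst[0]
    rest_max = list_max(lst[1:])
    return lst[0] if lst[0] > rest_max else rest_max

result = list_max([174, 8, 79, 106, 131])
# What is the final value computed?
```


list_max([174, 8, 79, 106, 131])
= compare 174 with list_max([8, 79, 106, 131])
= compare 8 with list_max([79, 106, 131])
= compare 79 with list_max([106, 131])
= compare 106 with list_max([131])
Base: list_max([131]) = 131
compare 106 with 131: max = 131
compare 79 with 131: max = 131
compare 8 with 131: max = 131
compare 174 with 131: max = 174
= 174


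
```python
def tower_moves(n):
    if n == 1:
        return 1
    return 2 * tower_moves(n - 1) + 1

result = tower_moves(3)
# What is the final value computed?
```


tower_moves(3)
= 2 * tower_moves(2) + 1
= 2 * (2 * tower_moves(1) + 1) + 1
Now compute bottom-up:
tower_moves(1) = 1
tower_moves(2) = 2 * 1 + 1 = 3
tower_moves(3) = 2 * 3 + 1 = 7
= 7


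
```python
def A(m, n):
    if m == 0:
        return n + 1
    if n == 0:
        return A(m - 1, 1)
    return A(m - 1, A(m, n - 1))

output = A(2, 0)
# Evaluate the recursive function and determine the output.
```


A(2, 0)
n == 0: return A(1, 1)
= A(1, 1) = 3
= 3


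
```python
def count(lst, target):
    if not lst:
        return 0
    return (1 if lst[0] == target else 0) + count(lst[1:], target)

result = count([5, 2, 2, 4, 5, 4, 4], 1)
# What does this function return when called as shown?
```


count([5, 2, 2, 4, 5, 4, 4], 1)
lst[0]=5 != 1: 0 + count([2, 2, 4, 5, 4, 4], 1)
lst[0]=2 != 1: 0 + count([2, 4, 5, 4, 4], 1)
lst[0]=2 != 1: 0 + count([4, 5, 4, 4], 1)
lst[0]=4 != 1: 0 + count([5, 4, 4], 1)
lst[0]=5 != 1: 0 + count([4, 4], 1)
lst[0]=4 != 1: 0 + count([4], 1)
lst[0]=4 != 1: 0 + count([], 1)
= 0


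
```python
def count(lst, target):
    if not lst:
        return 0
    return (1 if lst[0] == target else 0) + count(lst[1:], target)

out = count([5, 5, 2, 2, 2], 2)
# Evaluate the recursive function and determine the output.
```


count([5, 5, 2, 2, 2], 2)
lst[0]=5 != 2: 0 + count([5, 2, 2, 2], 2)
lst[0]=5 != 2: 0 + count([2, 2, 2], 2)
lst[0]=2 == 2: 1 + count([2, 2], 2)
lst[0]=2 == 2: 1 + count([2], 2)
lst[0]=2 == 2: 1 + count([], 2)
= 3


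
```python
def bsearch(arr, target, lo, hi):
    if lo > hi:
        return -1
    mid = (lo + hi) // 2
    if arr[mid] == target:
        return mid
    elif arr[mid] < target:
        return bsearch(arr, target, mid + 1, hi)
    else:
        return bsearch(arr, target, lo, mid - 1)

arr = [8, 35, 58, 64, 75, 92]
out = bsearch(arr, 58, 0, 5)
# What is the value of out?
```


bsearch(arr, 58, 0, 5)
lo=0, hi=5, mid=2, arr[mid]=58
arr[2] == 58, found at index 2
= 2


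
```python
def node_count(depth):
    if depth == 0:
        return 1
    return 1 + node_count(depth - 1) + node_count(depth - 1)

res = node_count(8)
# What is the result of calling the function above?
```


node_count(8)
= 1 + node_count(7) + node_count(7)
= 1 + 2 * node_count(7)
node_count(k) = 2^(k+1) - 1
node_count(0) = 1
node_count(1) = 3
node_count(2) = 7
node_count(3) = 15
node_count(4) = 31
node_count(8) = 2^9 - 1 = 511


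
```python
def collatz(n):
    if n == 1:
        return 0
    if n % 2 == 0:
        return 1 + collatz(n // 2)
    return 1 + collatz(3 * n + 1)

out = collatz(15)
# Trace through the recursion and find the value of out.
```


collatz(15)
15 is odd -> 3*15+1 = 46 -> collatz(46)
46 is even -> collatz(23)
23 is odd -> 3*23+1 = 70 -> collatz(70)
70 is even -> collatz(35)
35 is odd -> 3*35+1 = 106 -> collatz(106)
106 is even -> collatz(53)
53 is odd -> 3*53+1 = 160 -> collatz(160)
160 is even -> collatz(80)
80 is even -> collatz(40)
40 is even -> collatz(20)
20 is even -> collatz(10)
10 is even -> collatz(5)
5 is odd -> 3*5+1 = 16 -> collatz(16)
16 is even -> collatz(8)
8 is even -> collatz(4)
4 is even -> collatz(2)
2 is even -> collatz(1)
Reached 1 after 17 steps
= 17


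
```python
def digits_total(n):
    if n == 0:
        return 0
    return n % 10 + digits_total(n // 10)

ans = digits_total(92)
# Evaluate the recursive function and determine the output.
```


digits_total(92)
= 2 + digits_total(9)
= 2 + 9 + digits_total(0)
= 2 + 9 + 0
= 11


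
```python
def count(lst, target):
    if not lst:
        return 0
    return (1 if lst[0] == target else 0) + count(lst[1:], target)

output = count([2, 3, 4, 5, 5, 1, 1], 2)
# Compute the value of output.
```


count([2, 3, 4, 5, 5, 1, 1], 2)
lst[0]=2 == 2: 1 + count([3, 4, 5, 5, 1, 1], 2)
lst[0]=3 != 2: 0 + count([4, 5, 5, 1, 1], 2)
lst[0]=4 != 2: 0 + count([5, 5, 1, 1], 2)
lst[0]=5 != 2: 0 + count([5, 1, 1], 2)
lst[0]=5 != 2: 0 + count([1, 1], 2)
lst[0]=1 != 2: 0 + count([1], 2)
lst[0]=1 != 2: 0 + count([], 2)
= 1


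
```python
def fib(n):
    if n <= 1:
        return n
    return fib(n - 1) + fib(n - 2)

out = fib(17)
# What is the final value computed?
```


fib(17)
= fib(16) + fib(15)
= (fib(15) + fib(14)) + fib(15)
Computing bottom-up: fib(0)=0, fib(1)=1, fib(2)=1, fib(3)=2, fib(4)=3, fib(5)=5, fib(6)=8, fib(7)=13, fib(8)=21, fib(9)=34, fib(10)=55, fib(11)=89, fib(12)=144, fib(13)=233, fib(14)=377, fib(15)=610, fib(16)=987, fib(17)=1597
= 1597


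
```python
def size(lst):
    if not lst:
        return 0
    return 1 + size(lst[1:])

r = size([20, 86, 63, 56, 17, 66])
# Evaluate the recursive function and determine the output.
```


size([20, 86, 63, 56, 17, 66])
= 1 + size([86, 63, 56, 17, 66])
= 1 + 1 + size([63, 56, 17, 66])
= 1 + 1 + 1 + size([56, 17, 66])
= 1 + 1 + 1 + 1 + size([17, 66])
= 1 + 1 + 1 + 1 + 1 + size([66])
= 1 + 1 + 1 + 1 + 1 + 1 + size([])
= 1 + 1 + 1 + 1 + 1 + 1 + 0
= 6


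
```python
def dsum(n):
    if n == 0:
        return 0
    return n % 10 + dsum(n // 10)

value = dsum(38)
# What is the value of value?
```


dsum(38)
= 8 + dsum(3)
= 8 + 3 + dsum(0)
= 8 + 3 + 0
= 11


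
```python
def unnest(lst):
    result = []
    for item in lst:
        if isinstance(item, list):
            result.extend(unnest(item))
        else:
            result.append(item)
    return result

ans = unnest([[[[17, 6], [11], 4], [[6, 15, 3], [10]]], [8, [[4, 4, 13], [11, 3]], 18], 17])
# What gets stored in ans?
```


unnest([[[[17, 6], [11], 4], [[6, 15, 3], [10]]], [8, [[4, 4, 13], [11, 3]], 18], 17])
Processing each element:
  [[[17, 6], [11], 4], [[6, 15, 3], [10]]] is a list -> unnest recursively -> [17, 6, 11, 4, 6, 15, 3, 10]
  [8, [[4, 4, 13], [11, 3]], 18] is a list -> unnest recursively -> [8, 4, 4, 13, 11, 3, 18]
  17 is not a list -> append 17
= [17, 6, 11, 4, 6, 15, 3, 10, 8, 4, 4, 13, 11, 3, 18, 17]


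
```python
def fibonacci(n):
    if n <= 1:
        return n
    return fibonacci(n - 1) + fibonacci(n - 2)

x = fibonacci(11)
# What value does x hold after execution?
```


fibonacci(11)
= fibonacci(10) + fibonacci(9)
= (fibonacci(9) + fibonacci(8)) + fibonacci(9)
Computing bottom-up: fibonacci(0)=0, fibonacci(1)=1, fibonacci(2)=1, fibonacci(3)=2, fibonacci(4)=3, fibonacci(5)=5, fibonacci(6)=8, fibonacci(7)=13, fibonacci(8)=21, fibonacci(9)=34, fibonacci(10)=55, fibonacci(11)=89
= 89


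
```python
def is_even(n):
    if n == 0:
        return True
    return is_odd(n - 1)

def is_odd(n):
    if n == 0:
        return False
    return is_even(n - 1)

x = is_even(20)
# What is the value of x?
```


is_even(20)
= is_odd(19)
= is_even(18)
= is_odd(17)
= is_even(16)
= is_odd(15)
= is_even(14)
= is_odd(13)
= is_even(12)
= is_odd(11)
= is_even(10)
= is_odd(9)
= is_even(8)
= is_odd(7)
= is_even(6)
= is_odd(5)
= is_even(4)
= is_odd(3)
= is_even(2)
= is_odd(1)
= is_even(0)
n == 0: return True
= True


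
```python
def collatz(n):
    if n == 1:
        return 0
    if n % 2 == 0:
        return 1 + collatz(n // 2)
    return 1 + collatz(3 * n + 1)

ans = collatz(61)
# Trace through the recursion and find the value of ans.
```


collatz(61)
61 is odd -> 3*61+1 = 184 -> collatz(184)
184 is even -> collatz(92)
92 is even -> collatz(46)
46 is even -> collatz(23)
23 is odd -> 3*23+1 = 70 -> collatz(70)
70 is even -> collatz(35)
35 is odd -> 3*35+1 = 106 -> collatz(106)
106 is even -> collatz(53)
53 is odd -> 3*53+1 = 160 -> collatz(160)
160 is even -> collatz(80)
80 is even -> collatz(40)
40 is even -> collatz(20)
20 is even -> collatz(10)
10 is even -> collatz(5)
5 is odd -> 3*5+1 = 16 -> collatz(16)
16 is even -> collatz(8)
8 is even -> collatz(4)
4 is even -> collatz(2)
2 is even -> collatz(1)
Reached 1 after 19 steps
= 19


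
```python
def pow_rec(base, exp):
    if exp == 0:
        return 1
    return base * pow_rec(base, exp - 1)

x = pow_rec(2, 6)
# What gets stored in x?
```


pow_rec(2, 6)
= 2 * pow_rec(2, 5)
= 2 * 2 * pow_rec(2, 4)
= 2 * 2 * 2 * pow_rec(2, 3)
= 2 * 2 * 2 * 2 * pow_rec(2, 2)
= 2 * 2 * 2 * 2 * 2 * pow_rec(2, 1)
= 2 * 2 * 2 * 2 * 2 * 2 * pow_rec(2, 0)
= 2 * 2 * 2 * 2 * 2 * 2 * 1
= 64


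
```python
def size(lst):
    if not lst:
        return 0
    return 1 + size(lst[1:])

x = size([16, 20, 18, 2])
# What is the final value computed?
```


size([16, 20, 18, 2])
= 1 + size([20, 18, 2])
= 1 + 1 + size([18, 2])
= 1 + 1 + 1 + size([2])
= 1 + 1 + 1 + 1 + size([])
= 1 + 1 + 1 + 1 + 0
= 4


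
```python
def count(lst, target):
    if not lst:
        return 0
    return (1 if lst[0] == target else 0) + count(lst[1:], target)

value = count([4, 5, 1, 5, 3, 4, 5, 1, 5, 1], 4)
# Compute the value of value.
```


count([4, 5, 1, 5, 3, 4, 5, 1, 5, 1], 4)
lst[0]=4 == 4: 1 + count([5, 1, 5, 3, 4, 5, 1, 5, 1], 4)
lst[0]=5 != 4: 0 + count([1, 5, 3, 4, 5, 1, 5, 1], 4)
lst[0]=1 != 4: 0 + count([5, 3, 4, 5, 1, 5, 1], 4)
lst[0]=5 != 4: 0 + count([3, 4, 5, 1, 5, 1], 4)
lst[0]=3 != 4: 0 + count([4, 5, 1, 5, 1], 4)
lst[0]=4 == 4: 1 + count([5, 1, 5, 1], 4)
lst[0]=5 != 4: 0 + count([1, 5, 1], 4)
lst[0]=1 != 4: 0 + count([5, 1], 4)
lst[0]=5 != 4: 0 + count([1], 4)
lst[0]=1 != 4: 0 + count([], 4)
= 2


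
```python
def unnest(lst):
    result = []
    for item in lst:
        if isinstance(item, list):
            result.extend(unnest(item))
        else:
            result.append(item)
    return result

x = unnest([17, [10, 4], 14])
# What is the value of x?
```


unnest([17, [10, 4], 14])
Processing each element:
  17 is not a list -> append 17
  [10, 4] is a list -> unnest recursively -> [10, 4]
  14 is not a list -> append 14
= [17, 10, 4, 14]


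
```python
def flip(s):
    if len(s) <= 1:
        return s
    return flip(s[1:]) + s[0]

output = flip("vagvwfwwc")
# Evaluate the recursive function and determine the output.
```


flip("vagvwfwwc")
= flip("agvwfwwc") + "v"
= flip("gvwfwwc") + "a" + "v"
= flip("vwfwwc") + "g" + "a" + "v"
= flip("wfwwc") + "v" + "g" + "a" + "v"
= flip("fwwc") + "w" + "v" + "g" + "a" + "v"
= flip("wwc") + "f" + "w" + "v" + "g" + "a" + "v"
= flip("wc") + "w" + "f" + "w" + "v" + "g" + "a" + "v"
= flip("c") + "w" + "w" + "f" + "w" + "v" + "g" + "a" + "v"
= "c" + "w" + "w" + "f" + "w" + "v" + "g" + "a" + "v"
= "cwwfwvgav"


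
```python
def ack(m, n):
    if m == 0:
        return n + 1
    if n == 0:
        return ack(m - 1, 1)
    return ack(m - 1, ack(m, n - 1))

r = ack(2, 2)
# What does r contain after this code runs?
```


ack(2, 2)
= ack(1, ack(2, 1))
First compute ack(2, 1) = 5
= ack(1, 5)
= 7


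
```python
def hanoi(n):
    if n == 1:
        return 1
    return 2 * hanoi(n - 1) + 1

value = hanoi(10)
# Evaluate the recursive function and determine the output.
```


hanoi(10)
= 2 * hanoi(9) + 1
= 2 * (2 * hanoi(8) + 1) + 1
= 2 * (2 * (2 * hanoi(7) + 1) + 1) + 1
= 2 * (2 * (2 * (2 * hanoi(6) + 1) + 1) + 1) + 1
= 2 * (2 * (2 * (2 * (2 * hanoi(5) + 1) + 1) + 1) + 1) + 1
= 2 * (2 * (2 * (2 * (2 * (2 * hanoi(4) + 1) + 1) + 1) + 1) + 1) + 1
= 2 * (2 * (2 * (2 * (2 * (2 * (2 * hanoi(3) + 1) + 1) + 1) + 1) + 1) + 1) + 1
= 2 * (2 * (2 * (2 * (2 * (2 * (2 * (2 * hanoi(2) + 1) + 1) + 1) + 1) + 1) + 1) + 1) + 1
= 2 * (2 * (2 * (2 * (2 * (2 * (2 * (2 * (2 * hanoi(1) + 1) + 1) + 1) + 1) + 1) + 1) + 1) + 1) + 1
Now compute bottom-up:
hanoi(1) = 1
hanoi(2) = 2 * 1 + 1 = 3
hanoi(3) = 2 * 3 + 1 = 7
hanoi(4) = 2 * 7 + 1 = 15
hanoi(5) = 2 * 15 + 1 = 31
hanoi(6) = 2 * 31 + 1 = 63
hanoi(7) = 2 * 63 + 1 = 127
hanoi(8) = 2 * 127 + 1 = 255
hanoi(9) = 2 * 255 + 1 = 511
hanoi(10) = 2 * 511 + 1 = 1023
= 1023


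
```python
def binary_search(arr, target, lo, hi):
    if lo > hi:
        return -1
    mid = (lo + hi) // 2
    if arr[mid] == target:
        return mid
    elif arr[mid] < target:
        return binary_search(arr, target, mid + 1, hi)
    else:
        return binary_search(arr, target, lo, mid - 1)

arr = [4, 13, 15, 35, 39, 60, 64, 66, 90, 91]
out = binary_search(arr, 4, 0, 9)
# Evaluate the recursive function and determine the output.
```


binary_search(arr, 4, 0, 9)
lo=0, hi=9, mid=4, arr[mid]=39
39 > 4, search left half
lo=0, hi=3, mid=1, arr[mid]=13
13 > 4, search left half
lo=0, hi=0, mid=0, arr[mid]=4
arr[0] == 4, found at index 0
= 0


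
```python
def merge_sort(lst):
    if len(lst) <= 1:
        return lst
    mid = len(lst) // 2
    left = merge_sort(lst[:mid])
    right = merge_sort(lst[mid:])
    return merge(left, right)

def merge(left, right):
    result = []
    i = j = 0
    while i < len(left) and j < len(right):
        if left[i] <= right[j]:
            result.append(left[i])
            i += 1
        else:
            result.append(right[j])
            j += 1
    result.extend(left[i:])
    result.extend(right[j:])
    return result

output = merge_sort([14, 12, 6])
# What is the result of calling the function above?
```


merge_sort([14, 12, 6])
Split into [14] and [12, 6]
Left sorted: [14]
Right sorted: [6, 12]
Merge [14] and [6, 12]
= [6, 12, 14]


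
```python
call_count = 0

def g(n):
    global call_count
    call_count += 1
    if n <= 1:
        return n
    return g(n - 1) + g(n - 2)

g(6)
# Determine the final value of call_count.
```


g(6) calls g(5) and g(4); each non-base call branches into two more.
Let C(k) = total number of calls made by g(k), including the call to g(k) itself.
Base cases: C(0) = 1, C(1) = 1
Recurrence: C(k) = 1 + C(k-1) + C(k-2)
  C(2) = 1 + C(1) + C(0) = 1 + 1 + 1 = 3
  C(3) = 1 + C(2) + C(1) = 1 + 3 + 1 = 5
  C(4) = 1 + C(3) + C(2) = 1 + 5 + 3 = 9
  C(5) = 1 + C(4) + C(3) = 1 + 9 + 5 = 15
  C(6) = 1 + C(5) + C(4) = 1 + 15 + 9 = 25
Total calls = C(6) = 25


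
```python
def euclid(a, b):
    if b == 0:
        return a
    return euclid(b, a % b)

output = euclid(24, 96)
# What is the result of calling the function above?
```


euclid(24, 96)
= euclid(96, 24 % 96) = euclid(96, 24)
= euclid(24, 96 % 24) = euclid(24, 0)
b == 0, return a = 24


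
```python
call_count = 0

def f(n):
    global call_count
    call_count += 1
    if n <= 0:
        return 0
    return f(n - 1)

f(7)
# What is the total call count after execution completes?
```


f(7) calls f(6) calls ... calls f(0)
Total calls: 7 + 1 (for base case) = 8


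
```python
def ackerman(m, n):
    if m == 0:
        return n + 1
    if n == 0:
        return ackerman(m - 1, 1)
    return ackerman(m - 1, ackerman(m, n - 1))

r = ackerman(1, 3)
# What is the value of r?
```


ackerman(1, 3)
= ackerman(0, ackerman(1, 2))
First compute ackerman(1, 2) = 4
= ackerman(0, 4)
= 5


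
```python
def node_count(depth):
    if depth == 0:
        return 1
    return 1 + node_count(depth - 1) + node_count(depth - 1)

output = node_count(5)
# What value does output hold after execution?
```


node_count(5)
= 1 + node_count(4) + node_count(4)
= 1 + 2 * node_count(4)
node_count(k) = 2^(k+1) - 1
node_count(0) = 1
node_count(1) = 3
node_count(2) = 7
node_count(3) = 15
node_count(4) = 31
node_count(5) = 2^6 - 1 = 63


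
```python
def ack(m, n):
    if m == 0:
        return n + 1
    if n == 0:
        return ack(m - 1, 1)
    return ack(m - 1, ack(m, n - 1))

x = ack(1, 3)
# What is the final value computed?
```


ack(1, 3)
= ack(0, ack(1, 2))
First compute ack(1, 2) = 4
= ack(0, 4)
= 5


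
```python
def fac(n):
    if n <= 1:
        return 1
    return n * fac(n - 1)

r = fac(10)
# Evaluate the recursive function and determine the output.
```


fac(10)
= 10 * fac(9)
= 10 * 9 * fac(8)
= 10 * 9 * 8 * fac(7)
= 10 * 9 * 8 * 7 * fac(6)
= 10 * 9 * 8 * 7 * 6 * fac(5)
= 10 * 9 * 8 * 7 * 6 * 5 * fac(4)
= 10 * 9 * 8 * 7 * 6 * 5 * 4 * fac(3)
= 10 * 9 * 8 * 7 * 6 * 5 * 4 * 3 * fac(2)
= 10 * 9 * 8 * 7 * 6 * 5 * 4 * 3 * 2 * fac(1)
= 10 * 9 * 8 * 7 * 6 * 5 * 4 * 3 * 2 * 1
= 3628800


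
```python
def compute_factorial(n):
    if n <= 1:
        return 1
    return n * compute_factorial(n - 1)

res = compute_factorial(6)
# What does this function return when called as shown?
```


compute_factorial(6)
= 6 * compute_factorial(5)
= 6 * 5 * compute_factorial(4)
= 6 * 5 * 4 * compute_factorial(3)
= 6 * 5 * 4 * 3 * compute_factorial(2)
= 6 * 5 * 4 * 3 * 2 * compute_factorial(1)
= 6 * 5 * 4 * 3 * 2 * 1
= 720


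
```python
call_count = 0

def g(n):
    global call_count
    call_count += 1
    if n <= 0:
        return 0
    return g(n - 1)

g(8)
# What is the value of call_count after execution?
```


g(8) calls g(7) calls ... calls g(0)
Total calls: 8 + 1 (for base case) = 9


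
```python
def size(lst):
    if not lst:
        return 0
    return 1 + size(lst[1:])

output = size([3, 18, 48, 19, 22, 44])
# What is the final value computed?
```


size([3, 18, 48, 19, 22, 44])
= 1 + size([18, 48, 19, 22, 44])
= 1 + 1 + size([48, 19, 22, 44])
= 1 + 1 + 1 + size([19, 22, 44])
= 1 + 1 + 1 + 1 + size([22, 44])
= 1 + 1 + 1 + 1 + 1 + size([44])
= 1 + 1 + 1 + 1 + 1 + 1 + size([])
= 1 + 1 + 1 + 1 + 1 + 1 + 0
= 6


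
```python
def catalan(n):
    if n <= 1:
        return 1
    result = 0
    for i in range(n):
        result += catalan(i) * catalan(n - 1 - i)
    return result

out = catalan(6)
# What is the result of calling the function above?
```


catalan(6)
= sum of catalan(i) * catalan(6-1-i) for i in 0..5
First compute sub-values bottom-up:
  catalan(0) = 1, catalan(1) = 1
  catalan(2) = 1*1 + 1*1 = 2
  catalan(3) = 1*2 + 1*1 + 2*1 = 5
  catalan(4) = 1*5 + 1*2 + 2*1 + 5*1 = 14
  catalan(5) = 1*14 + 1*5 + 2*2 + 5*1 + 14*1 = 42
Now catalan(6):
  catalan(0)*catalan(5) = 1*42 = 42
  catalan(1)*catalan(4) = 1*14 = 14
  catalan(2)*catalan(3) = 2*5 = 10
  catalan(3)*catalan(2) = 5*2 = 10
  catalan(4)*catalan(1) = 14*1 = 14
  catalan(5)*catalan(0) = 42*1 = 42
= 42 + 14 + 10 + 10 + 14 + 42
= 132


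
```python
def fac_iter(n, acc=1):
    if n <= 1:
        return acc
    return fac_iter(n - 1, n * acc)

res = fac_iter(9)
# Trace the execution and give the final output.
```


fac_iter(9, 1)
= fac_iter(8, 9 * 1) = fac_iter(8, 9)
= fac_iter(7, 8 * 9) = fac_iter(7, 72)
= fac_iter(6, 7 * 72) = fac_iter(6, 504)
= fac_iter(5, 6 * 504) = fac_iter(5, 3024)
= fac_iter(4, 5 * 3024) = fac_iter(4, 15120)
= fac_iter(3, 4 * 15120) = fac_iter(3, 60480)
= fac_iter(2, 3 * 60480) = fac_iter(2, 181440)
= fac_iter(1, 2 * 181440) = fac_iter(1, 362880)
n <= 1, return acc = 362880


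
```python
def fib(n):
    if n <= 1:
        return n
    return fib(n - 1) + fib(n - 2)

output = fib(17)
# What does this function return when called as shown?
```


fib(17)
= fib(16) + fib(15)
= (fib(15) + fib(14)) + fib(15)
Computing bottom-up: fib(0)=0, fib(1)=1, fib(2)=1, fib(3)=2, fib(4)=3, fib(5)=5, fib(6)=8, fib(7)=13, fib(8)=21, fib(9)=34, fib(10)=55, fib(11)=89, fib(12)=144, fib(13)=233, fib(14)=377, fib(15)=610, fib(16)=987, fib(17)=1597
= 1597


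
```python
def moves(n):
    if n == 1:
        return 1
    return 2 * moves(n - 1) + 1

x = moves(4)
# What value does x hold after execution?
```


moves(4)
= 2 * moves(3) + 1
= 2 * (2 * moves(2) + 1) + 1
= 2 * (2 * (2 * moves(1) + 1) + 1) + 1
Now compute bottom-up:
moves(1) = 1
moves(2) = 2 * 1 + 1 = 3
moves(3) = 2 * 3 + 1 = 7
moves(4) = 2 * 7 + 1 = 15
= 15


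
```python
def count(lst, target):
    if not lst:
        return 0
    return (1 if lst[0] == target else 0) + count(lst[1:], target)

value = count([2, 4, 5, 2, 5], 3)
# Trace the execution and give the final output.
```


count([2, 4, 5, 2, 5], 3)
lst[0]=2 != 3: 0 + count([4, 5, 2, 5], 3)
lst[0]=4 != 3: 0 + count([5, 2, 5], 3)
lst[0]=5 != 3: 0 + count([2, 5], 3)
lst[0]=2 != 3: 0 + count([5], 3)
lst[0]=5 != 3: 0 + count([], 3)
= 0


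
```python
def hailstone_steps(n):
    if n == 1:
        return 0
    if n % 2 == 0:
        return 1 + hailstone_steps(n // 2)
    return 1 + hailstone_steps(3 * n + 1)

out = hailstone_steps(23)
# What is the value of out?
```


hailstone_steps(23)
23 is odd -> 3*23+1 = 70 -> hailstone_steps(70)
70 is even -> hailstone_steps(35)
35 is odd -> 3*35+1 = 106 -> hailstone_steps(106)
106 is even -> hailstone_steps(53)
53 is odd -> 3*53+1 = 160 -> hailstone_steps(160)
160 is even -> hailstone_steps(80)
80 is even -> hailstone_steps(40)
40 is even -> hailstone_steps(20)
20 is even -> hailstone_steps(10)
10 is even -> hailstone_steps(5)
5 is odd -> 3*5+1 = 16 -> hailstone_steps(16)
16 is even -> hailstone_steps(8)
8 is even -> hailstone_steps(4)
4 is even -> hailstone_steps(2)
2 is even -> hailstone_steps(1)
Reached 1 after 15 steps
= 15


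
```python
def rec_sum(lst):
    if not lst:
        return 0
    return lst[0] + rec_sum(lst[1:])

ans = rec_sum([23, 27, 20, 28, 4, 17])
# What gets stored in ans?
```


rec_sum([23, 27, 20, 28, 4, 17])
= 23 + rec_sum([27, 20, 28, 4, 17])
= 23 + 27 + rec_sum([20, 28, 4, 17])
= 23 + 27 + 20 + rec_sum([28, 4, 17])
= 23 + 27 + 20 + 28 + rec_sum([4, 17])
= 23 + 27 + 20 + 28 + 4 + rec_sum([17])
= 23 + 27 + 20 + 28 + 4 + 17 + rec_sum([])
= 23 + 27 + 20 + 28 + 4 + 17 + 0
= 119


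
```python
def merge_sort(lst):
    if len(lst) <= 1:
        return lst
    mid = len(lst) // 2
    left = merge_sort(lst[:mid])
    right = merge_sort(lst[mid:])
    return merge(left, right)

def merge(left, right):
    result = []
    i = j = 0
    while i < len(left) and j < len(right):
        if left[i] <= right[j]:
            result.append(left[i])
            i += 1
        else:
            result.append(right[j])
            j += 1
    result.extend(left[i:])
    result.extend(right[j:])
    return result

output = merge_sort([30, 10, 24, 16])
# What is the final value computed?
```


merge_sort([30, 10, 24, 16])
Split into [30, 10] and [24, 16]
Left sorted: [10, 30]
Right sorted: [16, 24]
Merge [10, 30] and [16, 24]
= [10, 16, 24, 30]


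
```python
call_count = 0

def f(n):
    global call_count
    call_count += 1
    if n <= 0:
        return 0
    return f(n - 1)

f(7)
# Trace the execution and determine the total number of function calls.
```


f(7) calls f(6) calls ... calls f(0)
Total calls: 7 + 1 (for base case) = 8


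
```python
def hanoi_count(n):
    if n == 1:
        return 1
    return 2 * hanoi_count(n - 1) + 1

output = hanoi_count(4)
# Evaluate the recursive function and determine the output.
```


hanoi_count(4)
= 2 * hanoi_count(3) + 1
= 2 * (2 * hanoi_count(2) + 1) + 1
= 2 * (2 * (2 * hanoi_count(1) + 1) + 1) + 1
Now compute bottom-up:
hanoi_count(1) = 1
hanoi_count(2) = 2 * 1 + 1 = 3
hanoi_count(3) = 2 * 3 + 1 = 7
hanoi_count(4) = 2 * 7 + 1 = 15
= 15


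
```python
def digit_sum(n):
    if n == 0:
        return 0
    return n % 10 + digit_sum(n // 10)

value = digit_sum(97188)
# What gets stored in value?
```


digit_sum(97188)
= 8 + digit_sum(9718)
= 8 + 8 + digit_sum(971)
= 8 + 8 + 1 + digit_sum(97)
= 8 + 8 + 1 + 7 + digit_sum(9)
= 8 + 8 + 1 + 7 + 9 + digit_sum(0)
= 8 + 8 + 1 + 7 + 9 + 0
= 33


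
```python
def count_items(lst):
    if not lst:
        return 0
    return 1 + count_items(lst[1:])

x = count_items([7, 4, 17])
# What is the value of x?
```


count_items([7, 4, 17])
= 1 + count_items([4, 17])
= 1 + 1 + count_items([17])
= 1 + 1 + 1 + count_items([])
= 1 + 1 + 1 + 0
= 3


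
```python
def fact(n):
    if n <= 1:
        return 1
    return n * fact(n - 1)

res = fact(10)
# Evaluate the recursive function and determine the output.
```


fact(10)
= 10 * fact(9)
= 10 * 9 * fact(8)
= 10 * 9 * 8 * fact(7)
= 10 * 9 * 8 * 7 * fact(6)
= 10 * 9 * 8 * 7 * 6 * fact(5)
= 10 * 9 * 8 * 7 * 6 * 5 * fact(4)
= 10 * 9 * 8 * 7 * 6 * 5 * 4 * fact(3)
= 10 * 9 * 8 * 7 * 6 * 5 * 4 * 3 * fact(2)
= 10 * 9 * 8 * 7 * 6 * 5 * 4 * 3 * 2 * fact(1)
= 10 * 9 * 8 * 7 * 6 * 5 * 4 * 3 * 2 * 1
= 3628800


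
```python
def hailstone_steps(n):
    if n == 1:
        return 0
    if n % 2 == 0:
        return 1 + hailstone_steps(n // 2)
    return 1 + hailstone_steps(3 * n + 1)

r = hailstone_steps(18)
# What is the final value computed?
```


hailstone_steps(18)
18 is even -> hailstone_steps(9)
9 is odd -> 3*9+1 = 28 -> hailstone_steps(28)
28 is even -> hailstone_steps(14)
14 is even -> hailstone_steps(7)
7 is odd -> 3*7+1 = 22 -> hailstone_steps(22)
22 is even -> hailstone_steps(11)
11 is odd -> 3*11+1 = 34 -> hailstone_steps(34)
34 is even -> hailstone_steps(17)
17 is odd -> 3*17+1 = 52 -> hailstone_steps(52)
52 is even -> hailstone_steps(26)
26 is even -> hailstone_steps(13)
13 is odd -> 3*13+1 = 40 -> hailstone_steps(40)
40 is even -> hailstone_steps(20)
20 is even -> hailstone_steps(10)
10 is even -> hailstone_steps(5)
5 is odd -> 3*5+1 = 16 -> hailstone_steps(16)
16 is even -> hailstone_steps(8)
8 is even -> hailstone_steps(4)
4 is even -> hailstone_steps(2)
2 is even -> hailstone_steps(1)
Reached 1 after 20 steps
= 20


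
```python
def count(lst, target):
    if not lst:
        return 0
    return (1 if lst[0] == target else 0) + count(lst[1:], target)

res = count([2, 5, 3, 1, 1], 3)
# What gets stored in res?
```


count([2, 5, 3, 1, 1], 3)
lst[0]=2 != 3: 0 + count([5, 3, 1, 1], 3)
lst[0]=5 != 3: 0 + count([3, 1, 1], 3)
lst[0]=3 == 3: 1 + count([1, 1], 3)
lst[0]=1 != 3: 0 + count([1], 3)
lst[0]=1 != 3: 0 + count([], 3)
= 1


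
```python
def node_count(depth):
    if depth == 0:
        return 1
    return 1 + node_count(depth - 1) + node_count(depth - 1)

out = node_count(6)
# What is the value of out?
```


node_count(6)
= 1 + node_count(5) + node_count(5)
= 1 + 2 * node_count(5)
node_count(k) = 2^(k+1) - 1
node_count(0) = 1
node_count(1) = 3
node_count(2) = 7
node_count(3) = 15
node_count(4) = 31
node_count(6) = 2^7 - 1 = 127


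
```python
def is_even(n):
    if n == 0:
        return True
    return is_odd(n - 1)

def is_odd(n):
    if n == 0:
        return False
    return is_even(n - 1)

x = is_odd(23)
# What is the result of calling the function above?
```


is_odd(23)
= is_even(22)
= is_odd(21)
= is_even(20)
= is_odd(19)
= is_even(18)
= is_odd(17)
= is_even(16)
= is_odd(15)
= is_even(14)
= is_odd(13)
= is_even(12)
= is_odd(11)
= is_even(10)
= is_odd(9)
= is_even(8)
= is_odd(7)
= is_even(6)
= is_odd(5)
= is_even(4)
= is_odd(3)
= is_even(2)
= is_odd(1)
= is_even(0)
n == 0: return True
= True


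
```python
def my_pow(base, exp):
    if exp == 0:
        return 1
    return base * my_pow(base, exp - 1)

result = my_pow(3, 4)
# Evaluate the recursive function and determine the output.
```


my_pow(3, 4)
= 3 * my_pow(3, 3)
= 3 * 3 * my_pow(3, 2)
= 3 * 3 * 3 * my_pow(3, 1)
= 3 * 3 * 3 * 3 * my_pow(3, 0)
= 3 * 3 * 3 * 3 * 1
= 81


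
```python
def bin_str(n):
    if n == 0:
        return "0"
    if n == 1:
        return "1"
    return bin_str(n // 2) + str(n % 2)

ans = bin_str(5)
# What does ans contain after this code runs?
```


bin_str(5)
= bin_str(2) + "1"
= bin_str(1) + "0" + "1"
= "1" + "0" + "1"
= "101"


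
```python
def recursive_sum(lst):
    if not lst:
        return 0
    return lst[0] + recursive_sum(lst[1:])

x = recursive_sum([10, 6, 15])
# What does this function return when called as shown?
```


recursive_sum([10, 6, 15])
= 10 + recursive_sum([6, 15])
= 10 + 6 + recursive_sum([15])
= 10 + 6 + 15 + recursive_sum([])
= 10 + 6 + 15 + 0
= 31


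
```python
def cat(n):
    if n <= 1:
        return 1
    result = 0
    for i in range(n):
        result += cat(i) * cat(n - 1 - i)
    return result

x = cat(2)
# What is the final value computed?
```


cat(2)
= sum of cat(i) * cat(2-1-i) for i in 0..1
  cat(0)*cat(1) = 1*1 = 1
  cat(1)*cat(0) = 1*1 = 1
= 1 + 1
= 2


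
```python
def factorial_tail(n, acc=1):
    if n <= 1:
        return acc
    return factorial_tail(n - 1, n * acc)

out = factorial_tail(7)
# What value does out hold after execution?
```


factorial_tail(7, 1)
= factorial_tail(6, 7 * 1) = factorial_tail(6, 7)
= factorial_tail(5, 6 * 7) = factorial_tail(5, 42)
= factorial_tail(4, 5 * 42) = factorial_tail(4, 210)
= factorial_tail(3, 4 * 210) = factorial_tail(3, 840)
= factorial_tail(2, 3 * 840) = factorial_tail(2, 2520)
= factorial_tail(1, 2 * 2520) = factorial_tail(1, 5040)
n <= 1, return acc = 5040


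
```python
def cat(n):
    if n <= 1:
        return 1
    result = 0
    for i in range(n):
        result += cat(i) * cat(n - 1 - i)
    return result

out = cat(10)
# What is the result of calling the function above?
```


cat(10)
= sum of cat(i) * cat(10-1-i) for i in 0..9
First compute sub-values bottom-up:
  cat(0) = 1, cat(1) = 1
  cat(2) = 1*1 + 1*1 = 2
  cat(3) = 1*2 + 1*1 + 2*1 = 5
  cat(4) = 1*5 + 1*2 + 2*1 + 5*1 = 14
  cat(5) = 1*14 + 1*5 + 2*2 + 5*1 + 14*1 = 42
  cat(6) = 1*42 + 1*14 + 2*5 + 5*2 + 14*1 + 42*1 = 132
  cat(7) = 1*132 + 1*42 + 2*14 + 5*5 + 14*2 + 42*1 + 132*1 = 429
  cat(8) = 1*429 + 1*132 + 2*42 + 5*14 + 14*5 + 42*2 + 132*1 + 429*1 = 1430
  cat(9) = 1*1430 + 1*429 + 2*132 + 5*42 + 14*14 + 42*5 + 132*2 + 429*1 + 1430*1 = 4862
Now cat(10):
  cat(0)*cat(9) = 1*4862 = 4862
  cat(1)*cat(8) = 1*1430 = 1430
  cat(2)*cat(7) = 2*429 = 858
  cat(3)*cat(6) = 5*132 = 660
  cat(4)*cat(5) = 14*42 = 588
  cat(5)*cat(4) = 42*14 = 588
  cat(6)*cat(3) = 132*5 = 660
  cat(7)*cat(2) = 429*2 = 858
  cat(8)*cat(1) = 1430*1 = 1430
  cat(9)*cat(0) = 4862*1 = 4862
= 4862 + 1430 + 858 + 660 + 588 + 588 + 660 + 858 + 1430 + 4862
= 16796


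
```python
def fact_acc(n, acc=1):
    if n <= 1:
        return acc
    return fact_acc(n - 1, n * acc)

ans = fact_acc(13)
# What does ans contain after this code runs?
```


fact_acc(13, 1)
= fact_acc(12, 13 * 1) = fact_acc(12, 13)
= fact_acc(11, 12 * 13) = fact_acc(11, 156)
= fact_acc(10, 11 * 156) = fact_acc(10, 1716)
= fact_acc(9, 10 * 1716) = fact_acc(9, 17160)
= fact_acc(8, 9 * 17160) = fact_acc(8, 154440)
= fact_acc(7, 8 * 154440) = fact_acc(7, 1235520)
= fact_acc(6, 7 * 1235520) = fact_acc(6, 8648640)
= fact_acc(5, 6 * 8648640) = fact_acc(5, 51891840)
= fact_acc(4, 5 * 51891840) = fact_acc(4, 259459200)
= fact_acc(3, 4 * 259459200) = fact_acc(3, 1037836800)
= fact_acc(2, 3 * 1037836800) = fact_acc(2, 3113510400)
= fact_acc(1, 2 * 3113510400) = fact_acc(1, 6227020800)
n <= 1, return acc = 6227020800


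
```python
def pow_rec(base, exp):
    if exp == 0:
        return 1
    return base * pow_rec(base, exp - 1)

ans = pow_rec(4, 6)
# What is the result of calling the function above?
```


pow_rec(4, 6)
= 4 * pow_rec(4, 5)
= 4 * 4 * pow_rec(4, 4)
= 4 * 4 * 4 * pow_rec(4, 3)
= 4 * 4 * 4 * 4 * pow_rec(4, 2)
= 4 * 4 * 4 * 4 * 4 * pow_rec(4, 1)
= 4 * 4 * 4 * 4 * 4 * 4 * pow_rec(4, 0)
= 4 * 4 * 4 * 4 * 4 * 4 * 1
= 4096


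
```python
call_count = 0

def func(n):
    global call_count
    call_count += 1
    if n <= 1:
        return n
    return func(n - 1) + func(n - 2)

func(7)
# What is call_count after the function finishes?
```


func(7) calls func(6) and func(5); each non-base call branches into two more.
Let C(k) = total number of calls made by func(k), including the call to func(k) itself.
Base cases: C(0) = 1, C(1) = 1
Recurrence: C(k) = 1 + C(k-1) + C(k-2)
  C(2) = 1 + C(1) + C(0) = 1 + 1 + 1 = 3
  C(3) = 1 + C(2) + C(1) = 1 + 3 + 1 = 5
  C(4) = 1 + C(3) + C(2) = 1 + 5 + 3 = 9
  C(5) = 1 + C(4) + C(3) = 1 + 9 + 5 = 15
  C(6) = 1 + C(5) + C(4) = 1 + 15 + 9 = 25
  C(7) = 1 + C(6) + C(5) = 1 + 25 + 15 = 41
Total calls = C(7) = 41


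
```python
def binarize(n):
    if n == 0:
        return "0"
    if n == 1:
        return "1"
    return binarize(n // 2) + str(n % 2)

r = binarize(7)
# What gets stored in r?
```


binarize(7)
= binarize(3) + "1"
= binarize(1) + "1" + "1"
= "1" + "1" + "1"
= "111"


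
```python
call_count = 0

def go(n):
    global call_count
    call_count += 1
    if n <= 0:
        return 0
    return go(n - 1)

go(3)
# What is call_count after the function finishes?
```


go(3) calls go(2) calls ... calls go(0)
Total calls: 3 + 1 (for base case) = 4


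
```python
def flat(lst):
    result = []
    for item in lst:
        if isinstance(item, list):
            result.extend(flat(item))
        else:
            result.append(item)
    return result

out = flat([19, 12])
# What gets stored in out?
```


flat([19, 12])
Processing each element:
  19 is not a list -> append 19
  12 is not a list -> append 12
= [19, 12]


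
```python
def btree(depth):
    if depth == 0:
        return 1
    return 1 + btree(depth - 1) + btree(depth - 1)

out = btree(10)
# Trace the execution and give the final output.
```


btree(10)
= 1 + btree(9) + btree(9)
= 1 + 2 * btree(9)
btree(k) = 2^(k+1) - 1
btree(0) = 1
btree(1) = 3
btree(2) = 7
btree(3) = 15
btree(4) = 31
btree(10) = 2^11 - 1 = 2047


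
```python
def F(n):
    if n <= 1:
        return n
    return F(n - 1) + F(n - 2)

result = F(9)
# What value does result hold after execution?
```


F(9)
= F(8) + F(7)
= (F(7) + F(6)) + F(7)
Computing bottom-up: F(0)=0, F(1)=1, F(2)=1, F(3)=2, F(4)=3, F(5)=5, F(6)=8, F(7)=13, F(8)=21, F(9)=34
= 34


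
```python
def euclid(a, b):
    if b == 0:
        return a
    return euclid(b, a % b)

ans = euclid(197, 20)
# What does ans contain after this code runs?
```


euclid(197, 20)
= euclid(20, 197 % 20) = euclid(20, 17)
= euclid(17, 20 % 17) = euclid(17, 3)
= euclid(3, 17 % 3) = euclid(3, 2)
= euclid(2, 3 % 2) = euclid(2, 1)
= euclid(1, 2 % 1) = euclid(1, 0)
b == 0, return a = 1


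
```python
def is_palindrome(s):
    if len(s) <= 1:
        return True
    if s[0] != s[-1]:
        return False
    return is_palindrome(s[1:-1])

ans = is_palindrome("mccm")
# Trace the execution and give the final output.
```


is_palindrome("mccm")
"mccm": s[0]='m' == s[-1]='m' -> is_palindrome("cc")
"cc": s[0]='c' == s[-1]='c' -> is_palindrome("")
"": len <= 1 -> True
= True


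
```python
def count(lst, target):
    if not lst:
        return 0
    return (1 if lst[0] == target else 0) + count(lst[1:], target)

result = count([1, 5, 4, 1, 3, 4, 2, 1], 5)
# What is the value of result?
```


count([1, 5, 4, 1, 3, 4, 2, 1], 5)
lst[0]=1 != 5: 0 + count([5, 4, 1, 3, 4, 2, 1], 5)
lst[0]=5 == 5: 1 + count([4, 1, 3, 4, 2, 1], 5)
lst[0]=4 != 5: 0 + count([1, 3, 4, 2, 1], 5)
lst[0]=1 != 5: 0 + count([3, 4, 2, 1], 5)
lst[0]=3 != 5: 0 + count([4, 2, 1], 5)
lst[0]=4 != 5: 0 + count([2, 1], 5)
lst[0]=2 != 5: 0 + count([1], 5)
lst[0]=1 != 5: 0 + count([], 5)
= 1


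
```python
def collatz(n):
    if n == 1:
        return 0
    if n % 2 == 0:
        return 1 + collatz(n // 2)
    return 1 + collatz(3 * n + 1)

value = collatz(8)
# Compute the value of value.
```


collatz(8)
8 is even -> collatz(4)
4 is even -> collatz(2)
2 is even -> collatz(1)
Reached 1 after 3 steps
= 3


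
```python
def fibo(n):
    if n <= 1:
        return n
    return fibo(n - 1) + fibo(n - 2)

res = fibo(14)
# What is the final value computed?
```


fibo(14)
= fibo(13) + fibo(12)
= (fibo(12) + fibo(11)) + fibo(12)
Computing bottom-up: fibo(0)=0, fibo(1)=1, fibo(2)=1, fibo(3)=2, fibo(4)=3, fibo(5)=5, fibo(6)=8, fibo(7)=13, fibo(8)=21, fibo(9)=34, fibo(10)=55, fibo(11)=89, fibo(12)=144, fibo(13)=233, fibo(14)=377
= 377


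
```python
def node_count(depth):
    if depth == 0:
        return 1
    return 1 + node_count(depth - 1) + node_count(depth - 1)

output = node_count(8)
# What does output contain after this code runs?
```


node_count(8)
= 1 + node_count(7) + node_count(7)
= 1 + 2 * node_count(7)
node_count(k) = 2^(k+1) - 1
node_count(0) = 1
node_count(1) = 3
node_count(2) = 7
node_count(3) = 15
node_count(4) = 31
node_count(8) = 2^9 - 1 = 511


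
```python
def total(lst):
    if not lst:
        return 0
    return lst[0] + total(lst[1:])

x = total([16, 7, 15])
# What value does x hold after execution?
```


total([16, 7, 15])
= 16 + total([7, 15])
= 16 + 7 + total([15])
= 16 + 7 + 15 + total([])
= 16 + 7 + 15 + 0
= 38


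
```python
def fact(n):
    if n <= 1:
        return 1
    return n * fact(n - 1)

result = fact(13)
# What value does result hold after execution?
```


fact(13)
= 13 * fact(12)
= 13 * 12 * fact(11)
= 13 * 12 * 11 * fact(10)
= 13 * 12 * 11 * 10 * fact(9)
= 13 * 12 * 11 * 10 * 9 * fact(8)
= 13 * 12 * 11 * 10 * 9 * 8 * fact(7)
= 13 * 12 * 11 * 10 * 9 * 8 * 7 * fact(6)
= 13 * 12 * 11 * 10 * 9 * 8 * 7 * 6 * fact(5)
= 13 * 12 * 11 * 10 * 9 * 8 * 7 * 6 * 5 * fact(4)
= 13 * 12 * 11 * 10 * 9 * 8 * 7 * 6 * 5 * 4 * fact(3)
= 13 * 12 * 11 * 10 * 9 * 8 * 7 * 6 * 5 * 4 * 3 * fact(2)
= 13 * 12 * 11 * 10 * 9 * 8 * 7 * 6 * 5 * 4 * 3 * 2 * fact(1)
= 13 * 12 * 11 * 10 * 9 * 8 * 7 * 6 * 5 * 4 * 3 * 2 * 1
= 6227020800


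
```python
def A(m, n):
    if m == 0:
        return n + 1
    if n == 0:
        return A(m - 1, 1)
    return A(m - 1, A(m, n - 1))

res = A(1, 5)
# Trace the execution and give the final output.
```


A(1, 5)
= A(0, A(1, 4))
First compute A(1, 4) = 6
= A(0, 6)
= 7


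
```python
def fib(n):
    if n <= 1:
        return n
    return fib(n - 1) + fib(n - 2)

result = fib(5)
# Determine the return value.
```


fib(5)
= fib(4) + fib(3)
= (fib(3) + fib(2)) + fib(3)
Computing bottom-up: fib(0)=0, fib(1)=1, fib(2)=1, fib(3)=2, fib(4)=3, fib(5)=5
= 5


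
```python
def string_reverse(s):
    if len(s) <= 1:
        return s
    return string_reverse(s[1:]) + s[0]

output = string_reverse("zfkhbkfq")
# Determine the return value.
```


string_reverse("zfkhbkfq")
= string_reverse("fkhbkfq") + "z"
= string_reverse("khbkfq") + "f" + "z"
= string_reverse("hbkfq") + "k" + "f" + "z"
= string_reverse("bkfq") + "h" + "k" + "f" + "z"
= string_reverse("kfq") + "b" + "h" + "k" + "f" + "z"
= string_reverse("fq") + "k" + "b" + "h" + "k" + "f" + "z"
= string_reverse("q") + "f" + "k" + "b" + "h" + "k" + "f" + "z"
= "q" + "f" + "k" + "b" + "h" + "k" + "f" + "z"
= "qfkbhkfz"


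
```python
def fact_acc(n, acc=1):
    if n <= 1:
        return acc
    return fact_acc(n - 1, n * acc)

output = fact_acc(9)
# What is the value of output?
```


fact_acc(9, 1)
= fact_acc(8, 9 * 1) = fact_acc(8, 9)
= fact_acc(7, 8 * 9) = fact_acc(7, 72)
= fact_acc(6, 7 * 72) = fact_acc(6, 504)
= fact_acc(5, 6 * 504) = fact_acc(5, 3024)
= fact_acc(4, 5 * 3024) = fact_acc(4, 15120)
= fact_acc(3, 4 * 15120) = fact_acc(3, 60480)
= fact_acc(2, 3 * 60480) = fact_acc(2, 181440)
= fact_acc(1, 2 * 181440) = fact_acc(1, 362880)
n <= 1, return acc = 362880


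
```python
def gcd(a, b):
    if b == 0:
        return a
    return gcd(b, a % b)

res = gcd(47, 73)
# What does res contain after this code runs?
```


gcd(47, 73)
= gcd(73, 47 % 73) = gcd(73, 47)
= gcd(47, 73 % 47) = gcd(47, 26)
= gcd(26, 47 % 26) = gcd(26, 21)
= gcd(21, 26 % 21) = gcd(21, 5)
= gcd(5, 21 % 5) = gcd(5, 1)
= gcd(1, 5 % 1) = gcd(1, 0)
b == 0, return a = 1


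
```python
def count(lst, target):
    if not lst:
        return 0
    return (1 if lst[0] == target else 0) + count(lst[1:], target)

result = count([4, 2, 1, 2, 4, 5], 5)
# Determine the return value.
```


count([4, 2, 1, 2, 4, 5], 5)
lst[0]=4 != 5: 0 + count([2, 1, 2, 4, 5], 5)
lst[0]=2 != 5: 0 + count([1, 2, 4, 5], 5)
lst[0]=1 != 5: 0 + count([2, 4, 5], 5)
lst[0]=2 != 5: 0 + count([4, 5], 5)
lst[0]=4 != 5: 0 + count([5], 5)
lst[0]=5 == 5: 1 + count([], 5)
= 1


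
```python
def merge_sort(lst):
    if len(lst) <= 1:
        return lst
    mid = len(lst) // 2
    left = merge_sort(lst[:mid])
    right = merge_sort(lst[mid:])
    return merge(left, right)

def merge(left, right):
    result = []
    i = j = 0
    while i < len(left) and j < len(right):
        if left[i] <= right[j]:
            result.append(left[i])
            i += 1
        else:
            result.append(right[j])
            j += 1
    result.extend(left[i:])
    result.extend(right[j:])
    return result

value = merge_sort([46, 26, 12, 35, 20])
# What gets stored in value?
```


merge_sort([46, 26, 12, 35, 20])
Split into [46, 26] and [12, 35, 20]
Left sorted: [26, 46]
Right sorted: [12, 20, 35]
Merge [26, 46] and [12, 20, 35]
= [12, 20, 26, 35, 46]
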